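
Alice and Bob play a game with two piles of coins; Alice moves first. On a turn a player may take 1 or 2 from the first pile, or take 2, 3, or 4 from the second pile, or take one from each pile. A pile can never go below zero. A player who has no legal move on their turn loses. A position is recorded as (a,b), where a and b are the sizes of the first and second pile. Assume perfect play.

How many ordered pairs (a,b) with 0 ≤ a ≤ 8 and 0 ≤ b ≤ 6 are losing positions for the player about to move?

18

Classify positions by backward induction: terminal positions (no move available) are L. From any other position, the mover wins iff some move reaches an L.
Every move lowers a or b (never raises either), so fill the grid row by row in increasing a, and left to right within a row: each cell's successors are then already labelled.
      b=0  b=1  b=2  b=3  b=4  b=5  b=6
a=0:    L    L    W    W    W    W    L
a=1:    W    W    W    L    L    W    W
a=2:    W    W    L    W    W    W    W
a=3:    L    L    W    W    W    W    L
a=4:    W    W    W    L    L    W    W
a=5:    W    W    L    W    W    W    W
a=6:    L    L    W    W    W    W    L
a=7:    W    W    W    L    L    W    W
a=8:    W    W    L    W    W    W    W
Cells with no legal move (terminal, hence L): (0,0), (0,1).
The remaining L cells, each justified by listing all of its moves:
(0,6): only reaches (0,4)(W), (0,3)(W), (0,2)(W), all W → L
(1,3): only reaches (0,3)(W), (1,1)(W), (1,0)(W), (0,2)(W), all W → L
(1,4): only reaches (0,4)(W), (1,2)(W), (1,1)(W), (1,0)(W), (0,3)(W), all W → L
(2,2): only reaches (1,2)(W), (0,2)(W), (2,0)(W), (1,1)(W), all W → L
(3,0): only reaches (2,0)(W), (1,0)(W), all W → L
(3,1): only reaches (2,1)(W), (1,1)(W), (2,0)(W), all W → L
(3,6): only reaches (2,6)(W), (1,6)(W), (3,4)(W), (3,3)(W), (3,2)(W), (2,5)(W), all W → L
(4,3): only reaches (3,3)(W), (2,3)(W), (4,1)(W), (4,0)(W), (3,2)(W), all W → L
(4,4): only reaches (3,4)(W), (2,4)(W), (4,2)(W), (4,1)(W), (4,0)(W), (3,3)(W), all W → L
(5,2): only reaches (4,2)(W), (3,2)(W), (5,0)(W), (4,1)(W), all W → L
(6,0): only reaches (5,0)(W), (4,0)(W), all W → L
(6,1): only reaches (5,1)(W), (4,1)(W), (5,0)(W), all W → L
(6,6): only reaches (5,6)(W), (4,6)(W), (6,4)(W), (6,3)(W), (6,2)(W), (5,5)(W), all W → L
(7,3): only reaches (6,3)(W), (5,3)(W), (7,1)(W), (7,0)(W), (6,2)(W), all W → L
(7,4): only reaches (6,4)(W), (5,4)(W), (7,2)(W), (7,1)(W), (7,0)(W), (6,3)(W), all W → L
(8,2): only reaches (7,2)(W), (6,2)(W), (8,0)(W), (7,1)(W), all W → L
Every other cell has at least one move into one of the L cells above, so it is W.
L cells per row: a=0: 3, a=1: 2, a=2: 1, a=3: 3, a=4: 2, a=5: 1, a=6: 3, a=7: 2, a=8: 1; total 18.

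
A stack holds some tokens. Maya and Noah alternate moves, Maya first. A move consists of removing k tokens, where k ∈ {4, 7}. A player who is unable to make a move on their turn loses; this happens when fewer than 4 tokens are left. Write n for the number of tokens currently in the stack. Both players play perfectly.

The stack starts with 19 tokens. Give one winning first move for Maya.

Remove 7, leaving 12.

Work bottom-up. With no move the player to move loses. Otherwise the position is W if at least one move leads to an L position for the opponent, and L if every move leads to a W.
n=0: no move → L
n=1: no move → L
n=2: no move → L
n=3: no move → L
n=4: →0(L), so W
n=5: →1(L), so W
n=6: →2(L), so W
n=7: →3(L), so W
n=8: →1(L), so W
n=9: →2(L), so W
n=10: →3(L), so W
n=11: →7(W), 4(W) — all W, so L
n=12: →8(W), 5(W) — all W, so L
n=13: →9(W), 6(W) — all W, so L
n=14: →10(W), 7(W) — all W, so L
n=15: →11(L), so W
n=16: →12(L), so W
n=17: →13(L), so W
n=18: →14(L), so W
n=19: →12(L), so W
From 19, the L positions reachable in one move are: 12.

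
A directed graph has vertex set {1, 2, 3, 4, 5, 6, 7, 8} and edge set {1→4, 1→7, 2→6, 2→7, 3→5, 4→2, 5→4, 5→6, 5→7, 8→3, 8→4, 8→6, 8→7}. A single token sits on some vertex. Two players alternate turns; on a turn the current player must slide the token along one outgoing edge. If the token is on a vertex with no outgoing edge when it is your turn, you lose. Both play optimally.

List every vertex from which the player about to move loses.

Work bottom-up. With no move the player to move loses. Otherwise the position is W if at least one move leads to an L position for the opponent, and L if every move leads to a W.
Every edge goes from a vertex to one that appears earlier in the order 6, 7, 2, 4, 5, 3, 1, 8, so processing vertices in that order labels each vertex after all of its successors.
6: no outgoing edge → L
7: no outgoing edge → L
2: W (go to 7, an L position)
4: L (sole option 2(W) is W)
5: W (go to 4, an L position)
3: L (sole option 5(W) is W)
1: W (go to 4, an L position)
8: W (go to 3, an L position)
Reading off the rows marked L gives the requested list; there are 4 such vertices.

3, 4, 6, 7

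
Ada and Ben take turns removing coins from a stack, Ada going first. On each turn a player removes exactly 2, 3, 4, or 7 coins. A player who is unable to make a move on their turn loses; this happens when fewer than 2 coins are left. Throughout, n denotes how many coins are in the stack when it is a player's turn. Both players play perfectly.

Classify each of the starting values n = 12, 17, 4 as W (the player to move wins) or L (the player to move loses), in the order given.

12: L, 17: L, 4: W

Positions with no move are L. A position that does have a move is losing for the player to move precisely when every available move leads to a winning position for the opponent. Fill in the labels:
n=0: no move → L
n=1: no move → L
n=2: reaches L-position 0 → W
n=3: reaches L-position 1 → W
n=4: reaches L-position 1 → W
n=5: reaches L-position 1 → W
n=6: only reaches 4(W), 3(W), 2(W), all W → L
n=7: reaches L-position 0 → W
n=8: reaches L-position 6 → W
n=9: reaches L-position 6 → W
n=10: reaches L-position 6 → W
n=11: only reaches 9(W), 8(W), 7(W), 4(W), all W → L
n=12: only reaches 10(W), 9(W), 8(W), 5(W), all W → L
n=13: reaches L-position 11 → W
n=14: reaches L-position 12 → W
n=15: reaches L-position 12 → W
n=16: reaches L-position 12 → W
n=17: only reaches 15(W), 14(W), 13(W), 10(W), all W → L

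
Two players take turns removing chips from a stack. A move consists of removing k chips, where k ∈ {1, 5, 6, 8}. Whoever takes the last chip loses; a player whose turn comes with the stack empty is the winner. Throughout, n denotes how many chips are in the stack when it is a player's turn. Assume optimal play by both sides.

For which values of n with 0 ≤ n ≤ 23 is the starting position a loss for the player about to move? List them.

Build the W/L table. Terminal = W. A non-terminal position is W if it has a move to some L; otherwise it is L.
n=0: no move; the opponent has just taken the last chip and therefore loses → W
n=1: only reaches 0(W), which is W → L
n=2: reaches L-position 1 → W
n=3: only reaches 2(W), which is W → L
n=4: reaches L-position 3 → W
n=5: only reaches 4(W), 0(W), all W → L
n=6: reaches L-position 5 → W
n=7: reaches L-position 1 → W
n=8: reaches L-position 3 → W
n=9: reaches L-position 3 → W
n=10: reaches L-position 5 → W
n=11: reaches L-position 5 → W
n=12: only reaches 11(W), 7(W), 6(W), 4(W), all W → L
n=13: reaches L-position 12 → W
n=14: only reaches 13(W), 9(W), 8(W), 6(W), all W → L
n=15: reaches L-position 14 → W
n=16: only reaches 15(W), 11(W), 10(W), 8(W), all W → L
n=17: reaches L-position 16 → W
n=18: reaches L-position 12 → W
n=19: reaches L-position 14 → W
n=20: reaches L-position 14 → W
n=21: reaches L-position 16 → W
n=22: reaches L-position 16 → W
n=23: only reaches 22(W), 18(W), 17(W), 15(W), all W → L
Reading off the rows marked L gives the requested list; there are 7 such values of n.

1, 3, 5, 12, 14, 16, 23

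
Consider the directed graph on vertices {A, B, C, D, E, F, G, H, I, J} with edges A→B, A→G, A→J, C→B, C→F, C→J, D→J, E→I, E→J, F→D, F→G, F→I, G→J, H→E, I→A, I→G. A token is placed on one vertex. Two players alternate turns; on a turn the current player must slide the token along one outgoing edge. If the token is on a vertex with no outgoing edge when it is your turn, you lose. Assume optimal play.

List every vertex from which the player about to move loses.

B, H, I, J

Build the W/L table. Terminal = L. A non-terminal position is W if it has a move to some L; otherwise it is L.
Every edge goes from a vertex to one that appears earlier in the order B, J, G, A, I, D, F, C, E, H, so processing vertices in that order labels each vertex after all of its successors.
B: no outgoing edge → L
J: no outgoing edge → L
G: W (go to J, an L position)
A: W (go to J, an L position)
I: L (options A(W), G(W) are all W)
D: W (go to J, an L position)
F: W (go to I, an L position)
C: W (go to J, an L position)
E: W (go to I, an L position)
H: L (sole option E(W) is W)
Reading off the rows marked L gives the requested list; there are 4 such vertices.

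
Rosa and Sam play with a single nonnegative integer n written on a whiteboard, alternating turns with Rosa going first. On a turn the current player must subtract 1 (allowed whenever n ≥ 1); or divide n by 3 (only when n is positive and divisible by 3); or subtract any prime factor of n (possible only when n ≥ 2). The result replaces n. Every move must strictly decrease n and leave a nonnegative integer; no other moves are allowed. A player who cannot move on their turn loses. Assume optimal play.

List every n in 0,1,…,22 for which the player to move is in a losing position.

0, 4, 8, 14, 18, 22

Label each position W (a win for the player to move) or L (a loss). A position with no legal move is L; any other position is W exactly when some move reaches an L, and L when every move reaches a W.
n=0: no move → L
n=1: →0(L), so W
n=2: →0(L), so W
n=3: →0(L), so W
n=4: →2(W), 3(W) — all W, so L
n=5: →0(L), so W
n=6: →4(L), so W
n=7: →0(L), so W
n=8: →6(W), 7(W) — all W, so L
n=9: →8(L), so W
n=10: →8(L), so W
n=11: →0(L), so W
n=12: →4(L), so W
n=13: →0(L), so W
n=14: →7(W), 12(W), 13(W) — all W, so L
n=15: →14(L), so W
n=16: →14(L), so W
n=17: →0(L), so W
n=18: →6(W), 15(W), 16(W), 17(W) — all W, so L
n=19: →0(L), so W
n=20: →18(L), so W
n=21: →14(L), so W
n=22: →11(W), 20(W), 21(W) — all W, so L
Reading off the rows marked L gives the requested list; there are 6 such values of n.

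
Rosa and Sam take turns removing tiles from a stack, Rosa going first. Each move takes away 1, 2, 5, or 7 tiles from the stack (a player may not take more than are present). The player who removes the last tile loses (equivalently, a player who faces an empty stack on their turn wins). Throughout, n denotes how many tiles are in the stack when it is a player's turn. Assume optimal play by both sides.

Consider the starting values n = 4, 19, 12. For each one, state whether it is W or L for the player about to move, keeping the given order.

Label each position W (a win for the player to move) or L (a loss). A position with no legal move is W; any other position is W exactly when some move reaches an L, and L when every move reaches a W.
n=0: no move; the opponent has just taken the last tile and therefore loses → W
n=1: only reaches 0(W), which is W → L
n=2: reaches L-position 1 → W
n=3: reaches L-position 1 → W
n=4: only reaches 3(W), 2(W), all W → L
n=5: reaches L-position 4 → W
n=6: reaches L-position 4 → W
n=7: only reaches 6(W), 5(W), 2(W), 0(W), all W → L
n=8: reaches L-position 7 → W
n=9: reaches L-position 7 → W
n=10: only reaches 9(W), 8(W), 5(W), 3(W), all W → L
n=11: reaches L-position 10 → W
n=12: reaches L-position 10 → W
n=13: only reaches 12(W), 11(W), 8(W), 6(W), all W → L
n=14: reaches L-position 13 → W
n=15: reaches L-position 13 → W
n=16: only reaches 15(W), 14(W), 11(W), 9(W), all W → L
n=17: reaches L-position 16 → W
n=18: reaches L-position 16 → W
n=19: only reaches 18(W), 17(W), 14(W), 12(W), all W → L

4: L, 19: L, 12: W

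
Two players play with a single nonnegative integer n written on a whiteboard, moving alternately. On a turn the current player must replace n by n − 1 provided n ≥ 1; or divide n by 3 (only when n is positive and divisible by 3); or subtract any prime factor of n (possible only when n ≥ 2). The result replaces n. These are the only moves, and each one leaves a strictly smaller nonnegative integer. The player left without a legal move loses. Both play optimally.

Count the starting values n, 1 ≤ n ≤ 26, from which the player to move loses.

Label each position W (a win for the player to move) or L (a loss). A position with no legal move is L; any other position is W exactly when some move reaches an L, and L when every move reaches a W.
n=0: no move → L
n=1: →0(L), so W
n=2: →0(L), so W
n=3: →0(L), so W
n=4: →2(W), 3(W) — all W, so L
n=5: →0(L), so W
n=6: →4(L), so W
n=7: →0(L), so W
n=8: →6(W), 7(W) — all W, so L
n=9: →8(L), so W
n=10: →8(L), so W
n=11: →0(L), so W
n=12: →4(L), so W
n=13: →0(L), so W
n=14: →7(W), 12(W), 13(W) — all W, so L
n=15: →14(L), so W
n=16: →14(L), so W
n=17: →0(L), so W
n=18: →6(W), 15(W), 16(W), 17(W) — all W, so L
n=19: →0(L), so W
n=20: →18(L), so W
n=21: →14(L), so W
n=22: →11(W), 20(W), 21(W) — all W, so L
n=23: →0(L), so W
n=24: →8(L), so W
n=25: →20(W), 24(W) — all W, so L
n=26: →25(L), so W
L entries with 1 ≤ n ≤ 26 (n=0 is outside the asked range and is not counted): n = 4, 8, 14, 18, 22, 25; that makes 6.

6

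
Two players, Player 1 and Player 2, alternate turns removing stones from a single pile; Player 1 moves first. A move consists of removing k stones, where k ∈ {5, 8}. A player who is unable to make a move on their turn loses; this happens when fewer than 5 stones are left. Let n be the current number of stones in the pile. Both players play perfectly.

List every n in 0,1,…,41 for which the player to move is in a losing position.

0, 1, 2, 3, 4, 13, 14, 15, 16, 17, 26, 27, 28, 29, 30, 39, 40, 41

Compute win/loss labels from the base case upward. A position with no move is L. Any other position is W if it can reach an L in one move, else L.
n=0: no move → L
n=1: no move → L
n=2: no move → L
n=3: no move → L
n=4: no move → L
n=5: reaches L-position 0 → W
n=6: reaches L-position 1 → W
n=7: reaches L-position 2 → W
n=8: reaches L-position 3 → W
n=9: reaches L-position 4 → W
n=10: reaches L-position 2 → W
n=11: reaches L-position 3 → W
n=12: reaches L-position 4 → W
n=13: only reaches 8(W), 5(W), all W → L
n=14: only reaches 9(W), 6(W), all W → L
n=15: only reaches 10(W), 7(W), all W → L
n=16: only reaches 11(W), 8(W), all W → L
n=17: only reaches 12(W), 9(W), all W → L
n=18: reaches L-position 13 → W
n=19: reaches L-position 14 → W
n=20: reaches L-position 15 → W
n=21: reaches L-position 16 → W
n=22: reaches L-position 17 → W
n=23: reaches L-position 15 → W
n=24: reaches L-position 16 → W
n=25: reaches L-position 17 → W
n=26: only reaches 21(W), 18(W), all W → L
n=27: only reaches 22(W), 19(W), all W → L
n=28: only reaches 23(W), 20(W), all W → L
n=29: only reaches 24(W), 21(W), all W → L
n=30: only reaches 25(W), 22(W), all W → L
n=31: reaches L-position 26 → W
n=32: reaches L-position 27 → W
n=33: reaches L-position 28 → W
n=34: reaches L-position 29 → W
n=35: reaches L-position 30 → W
n=36: reaches L-position 28 → W
n=37: reaches L-position 29 → W
n=38: reaches L-position 30 → W
n=39: only reaches 34(W), 31(W), all W → L
n=40: only reaches 35(W), 32(W), all W → L
n=41: only reaches 36(W), 33(W), all W → L
Reading off the rows marked L gives the requested list; there are 18 such values of n.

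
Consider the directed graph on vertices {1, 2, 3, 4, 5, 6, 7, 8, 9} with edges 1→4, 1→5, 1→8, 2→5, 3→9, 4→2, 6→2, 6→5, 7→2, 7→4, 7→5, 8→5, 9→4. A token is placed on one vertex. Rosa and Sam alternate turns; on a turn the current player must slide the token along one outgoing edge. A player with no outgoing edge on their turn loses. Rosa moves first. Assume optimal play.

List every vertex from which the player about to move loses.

Build the W/L table. Terminal = L. A non-terminal position is W if it has a move to some L; otherwise it is L.
Every edge goes from a vertex to one that appears earlier in the order 5, 8, 2, 4, 6, 1, 9, 3, 7, so processing vertices in that order labels each vertex after all of its successors.
5: no outgoing edge → L
8: reaches L-position 5 → W
2: reaches L-position 5 → W
4: only reaches 2(W), which is W → L
6: reaches L-position 5 → W
1: reaches L-position 4 → W
9: reaches L-position 4 → W
3: only reaches 9(W), which is W → L
7: reaches L-position 4 → W
Reading off the rows marked L gives the requested list; there are 3 such vertices.

3, 4, 5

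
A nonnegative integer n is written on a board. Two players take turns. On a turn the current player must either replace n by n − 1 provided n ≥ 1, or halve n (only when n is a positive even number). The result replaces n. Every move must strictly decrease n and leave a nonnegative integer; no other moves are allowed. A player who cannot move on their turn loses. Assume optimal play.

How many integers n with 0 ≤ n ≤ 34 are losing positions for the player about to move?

17

Build the W/L table. Terminal = L. A non-terminal position is W if it has a move to some L; otherwise it is L.
n=0: no move → L
n=1: can move to 0, which is L ⇒ W
n=2: the only move is to 1(W), a W ⇒ L
n=3: can move to 2, which is L ⇒ W
n=4: can move to 2, which is L ⇒ W
n=5: the only move is to 4(W), a W ⇒ L
n=6: can move to 5, which is L ⇒ W
n=7: the only move is to 6(W), a W ⇒ L
n=8: can move to 7, which is L ⇒ W
n=9: the only move is to 8(W), a W ⇒ L
n=10: can move to 5, which is L ⇒ W
n=11: the only move is to 10(W), a W ⇒ L
n=12: can move to 11, which is L ⇒ W
n=13: the only move is to 12(W), a W ⇒ L
n=14: can move to 7, which is L ⇒ W
n=15: the only move is to 14(W), a W ⇒ L
n=16: can move to 15, which is L ⇒ W
n=17: the only move is to 16(W), a W ⇒ L
n=18: can move to 9, which is L ⇒ W
n=19: the only move is to 18(W), a W ⇒ L
n=20: can move to 19, which is L ⇒ W
n=21: the only move is to 20(W), a W ⇒ L
n=22: can move to 11, which is L ⇒ W
n=23: the only move is to 22(W), a W ⇒ L
n=24: can move to 23, which is L ⇒ W
n=25: the only move is to 24(W), a W ⇒ L
n=26: can move to 13, which is L ⇒ W
n=27: the only move is to 26(W), a W ⇒ L
n=28: can move to 27, which is L ⇒ W
n=29: the only move is to 28(W), a W ⇒ L
n=30: can move to 15, which is L ⇒ W
n=31: the only move is to 30(W), a W ⇒ L
n=32: can move to 31, which is L ⇒ W
n=33: the only move is to 32(W), a W ⇒ L
n=34: can move to 17, which is L ⇒ W
L entries with 0 ≤ n ≤ 34: n = 0, 2, 5, 7, 9, 11, 13, 15, 17, 19, 21, 23, 25, 27, 29, 31, 33; that makes 17.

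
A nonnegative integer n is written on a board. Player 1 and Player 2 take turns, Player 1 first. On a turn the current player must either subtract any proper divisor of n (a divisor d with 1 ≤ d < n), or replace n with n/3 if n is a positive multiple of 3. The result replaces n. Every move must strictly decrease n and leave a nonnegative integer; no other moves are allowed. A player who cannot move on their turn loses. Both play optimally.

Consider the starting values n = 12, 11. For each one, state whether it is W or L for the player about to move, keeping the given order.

Work bottom-up. With no move the player to move loses. Otherwise the position is W if at least one move leads to an L position for the opponent, and L if every move leads to a W.
n=0: no move → L
n=1: no move → L
n=2: →1(L), so W
n=3: →1(L), so W
n=4: →2(W), 3(W) — all W, so L
n=5: →4(L), so W
n=6: →4(L), so W
n=7: →6(W) only, which is W, so L
n=8: →4(L), so W
n=9: →3(W), 6(W), 8(W) — all W, so L
n=10: →9(L), so W
n=11: →10(W) only, which is W, so L
n=12: →4(L), so W

12: W, 11: L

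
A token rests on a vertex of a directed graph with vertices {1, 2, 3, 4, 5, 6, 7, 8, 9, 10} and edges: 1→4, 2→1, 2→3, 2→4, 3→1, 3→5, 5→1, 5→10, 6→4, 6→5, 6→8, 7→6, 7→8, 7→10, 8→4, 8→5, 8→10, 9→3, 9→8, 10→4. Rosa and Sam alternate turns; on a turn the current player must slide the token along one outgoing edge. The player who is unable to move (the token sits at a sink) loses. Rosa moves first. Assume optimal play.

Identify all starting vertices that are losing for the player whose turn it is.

4, 5, 7, 9

Work bottom-up. With no move the player to move loses. Otherwise the position is W if at least one move leads to an L position for the opponent, and L if every move leads to a W.
Every edge goes from a vertex to one that appears earlier in the order 4, 1, 10, 5, 3, 8, 6, 2, 9, 7, so processing vertices in that order labels each vertex after all of its successors.
4: no outgoing edge → L
1: W (go to 4, an L position)
10: W (go to 4, an L position)
5: L (options 10(W), 1(W) are all W)
3: W (go to 5, an L position)
8: W (go to 5, an L position)
6: W (go to 5, an L position)
2: W (go to 4, an L position)
9: L (options 8(W), 3(W) are all W)
7: L (options 6(W), 8(W), 10(W) are all W)
The losing starting vertices are exactly the entries labelled L in this table (4 of them).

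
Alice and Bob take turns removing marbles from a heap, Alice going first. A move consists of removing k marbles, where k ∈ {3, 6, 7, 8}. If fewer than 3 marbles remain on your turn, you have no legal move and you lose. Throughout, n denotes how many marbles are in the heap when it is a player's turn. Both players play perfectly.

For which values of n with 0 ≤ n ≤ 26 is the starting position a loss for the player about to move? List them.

Compute win/loss labels from the base case upward. A position with no move is L. Any other position is W if it can reach an L in one move, else L.
n=0: no move → L
n=1: no move → L
n=2: no move → L
n=3: →0(L), so W
n=4: →1(L), so W
n=5: →2(L), so W
n=6: →0(L), so W
n=7: →1(L), so W
n=8: →2(L), so W
n=9: →2(L), so W
n=10: →2(L), so W
n=11: →8(W), 5(W), 4(W), 3(W) — all W, so L
n=12: →9(W), 6(W), 5(W), 4(W) — all W, so L
n=13: →10(W), 7(W), 6(W), 5(W) — all W, so L
n=14: →11(L), so W
n=15: →12(L), so W
n=16: →13(L), so W
n=17: →11(L), so W
n=18: →12(L), so W
n=19: →13(L), so W
n=20: →13(L), so W
n=21: →13(L), so W
n=22: →19(W), 16(W), 15(W), 14(W) — all W, so L
n=23: →20(W), 17(W), 16(W), 15(W) — all W, so L
n=24: →21(W), 18(W), 17(W), 16(W) — all W, so L
n=25: →22(L), so W
n=26: →23(L), so W
The losing starting values of n are exactly the entries labelled L in this table (9 of them).

0, 1, 2, 11, 12, 13, 22, 23, 24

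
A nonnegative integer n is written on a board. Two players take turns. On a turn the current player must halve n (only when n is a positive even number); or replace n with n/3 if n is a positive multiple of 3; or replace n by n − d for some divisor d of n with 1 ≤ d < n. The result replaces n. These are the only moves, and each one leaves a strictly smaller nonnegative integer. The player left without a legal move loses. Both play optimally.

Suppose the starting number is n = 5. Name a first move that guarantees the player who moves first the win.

Move to 4.

Label each position W (a win for the player to move) or L (a loss). A position with no legal move is L; any other position is W exactly when some move reaches an L, and L when every move reaches a W.
n=0: no move → L
n=1: no move → L
n=2: can move to 1, which is L ⇒ W
n=3: can move to 1, which is L ⇒ W
n=4: moves to 2(W), 3(W); every one is W ⇒ L
n=5: can move to 4, which is L ⇒ W
From 5, the L positions reachable in one move are: 4.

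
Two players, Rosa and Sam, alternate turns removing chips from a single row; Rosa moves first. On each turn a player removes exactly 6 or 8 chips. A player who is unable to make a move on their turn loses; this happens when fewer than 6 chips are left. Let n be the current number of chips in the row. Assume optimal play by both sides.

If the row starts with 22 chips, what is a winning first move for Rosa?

Build the W/L table. Terminal = L. A non-terminal position is W if it has a move to some L; otherwise it is L.
n=0: no move → L
n=1: no move → L
n=2: no move → L
n=3: no move → L
n=4: no move → L
n=5: no move → L
n=6: can move to 0, which is L ⇒ W
n=7: can move to 1, which is L ⇒ W
n=8: can move to 2, which is L ⇒ W
n=9: can move to 3, which is L ⇒ W
n=10: can move to 4, which is L ⇒ W
n=11: can move to 5, which is L ⇒ W
n=12: can move to 4, which is L ⇒ W
n=13: can move to 5, which is L ⇒ W
n=14: moves to 8(W), 6(W); every one is W ⇒ L
n=15: moves to 9(W), 7(W); every one is W ⇒ L
n=16: moves to 10(W), 8(W); every one is W ⇒ L
n=17: moves to 11(W), 9(W); every one is W ⇒ L
n=18: moves to 12(W), 10(W); every one is W ⇒ L
n=19: moves to 13(W), 11(W); every one is W ⇒ L
n=20: can move to 14, which is L ⇒ W
n=21: can move to 15, which is L ⇒ W
n=22: can move to 16, which is L ⇒ W
From 22, the L positions reachable in one move are: 16, 14. Any move reaching one of these is winning.

Remove 6, leaving 16.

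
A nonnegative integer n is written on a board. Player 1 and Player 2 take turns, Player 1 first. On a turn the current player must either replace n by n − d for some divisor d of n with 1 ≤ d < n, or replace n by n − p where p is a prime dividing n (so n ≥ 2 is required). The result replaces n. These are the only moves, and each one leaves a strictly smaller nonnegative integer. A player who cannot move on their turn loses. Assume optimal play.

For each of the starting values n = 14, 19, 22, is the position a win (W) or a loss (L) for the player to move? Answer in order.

14: L, 19: W, 22: W

Work bottom-up. With no move the player to move loses. Otherwise the position is W if at least one move leads to an L position for the opponent, and L if every move leads to a W.
n=0: no move → L
n=1: no move → L
n=2: W (go to 0, an L position)
n=3: W (go to 0, an L position)
n=4: L (options 2(W), 3(W) are all W)
n=5: W (go to 0, an L position)
n=6: W (go to 4, an L position)
n=7: W (go to 0, an L position)
n=8: W (go to 4, an L position)
n=9: L (options 6(W), 8(W) are all W)
n=10: W (go to 9, an L position)
n=11: W (go to 0, an L position)
n=12: W (go to 9, an L position)
n=13: W (go to 0, an L position)
n=14: L (options 7(W), 12(W), 13(W) are all W)
n=15: W (go to 14, an L position)
n=16: W (go to 14, an L position)
n=17: W (go to 0, an L position)
n=18: W (go to 9, an L position)
n=19: W (go to 0, an L position)
n=20: L (options 10(W), 15(W), 16(W), 18(W), 19(W) are all W)
n=21: W (go to 14, an L position)
n=22: W (go to 20, an L position)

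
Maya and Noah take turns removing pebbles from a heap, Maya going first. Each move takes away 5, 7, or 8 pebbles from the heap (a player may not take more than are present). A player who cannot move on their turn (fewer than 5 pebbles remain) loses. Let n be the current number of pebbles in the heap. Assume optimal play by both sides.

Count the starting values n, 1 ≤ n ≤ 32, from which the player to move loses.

Compute win/loss labels from the base case upward. A position with no move is L. Any other position is W if it can reach an L in one move, else L.
n=0: no move → L
n=1: no move → L
n=2: no move → L
n=3: no move → L
n=4: no move → L
n=5: can move to 0, which is L ⇒ W
n=6: can move to 1, which is L ⇒ W
n=7: can move to 2, which is L ⇒ W
n=8: can move to 3, which is L ⇒ W
n=9: can move to 4, which is L ⇒ W
n=10: can move to 3, which is L ⇒ W
n=11: can move to 4, which is L ⇒ W
n=12: can move to 4, which is L ⇒ W
n=13: moves to 8(W), 6(W), 5(W); every one is W ⇒ L
n=14: moves to 9(W), 7(W), 6(W); every one is W ⇒ L
n=15: moves to 10(W), 8(W), 7(W); every one is W ⇒ L
n=16: moves to 11(W), 9(W), 8(W); every one is W ⇒ L
n=17: moves to 12(W), 10(W), 9(W); every one is W ⇒ L
n=18: can move to 13, which is L ⇒ W
n=19: can move to 14, which is L ⇒ W
n=20: can move to 15, which is L ⇒ W
n=21: can move to 16, which is L ⇒ W
n=22: can move to 17, which is L ⇒ W
n=23: can move to 16, which is L ⇒ W
n=24: can move to 17, which is L ⇒ W
n=25: can move to 17, which is L ⇒ W
n=26: moves to 21(W), 19(W), 18(W); every one is W ⇒ L
n=27: moves to 22(W), 20(W), 19(W); every one is W ⇒ L
n=28: moves to 23(W), 21(W), 20(W); every one is W ⇒ L
n=29: moves to 24(W), 22(W), 21(W); every one is W ⇒ L
n=30: moves to 25(W), 23(W), 22(W); every one is W ⇒ L
n=31: can move to 26, which is L ⇒ W
n=32: can move to 27, which is L ⇒ W
L entries with 1 ≤ n ≤ 32 (n=0 is outside the asked range and is not counted): n = 1, 2, 3, 4, 13, 14, 15, 16, 17, 26, 27, 28, 29, 30; that makes 14.

14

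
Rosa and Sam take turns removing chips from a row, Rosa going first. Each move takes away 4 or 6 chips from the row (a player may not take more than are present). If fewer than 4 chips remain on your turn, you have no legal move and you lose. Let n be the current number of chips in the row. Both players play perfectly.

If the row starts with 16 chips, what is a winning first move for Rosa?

Positions with no move are L. A position that does have a move is losing for the player to move precisely when every available move leads to a winning position for the opponent. Fill in the labels:
n=0: no move → L
n=1: no move → L
n=2: no move → L
n=3: no move → L
n=4: →0(L), so W
n=5: →1(L), so W
n=6: →2(L), so W
n=7: →3(L), so W
n=8: →2(L), so W
n=9: →3(L), so W
n=10: →6(W), 4(W) — all W, so L
n=11: →7(W), 5(W) — all W, so L
n=12: →8(W), 6(W) — all W, so L
n=13: →9(W), 7(W) — all W, so L
n=14: →10(L), so W
n=15: →11(L), so W
n=16: →12(L), so W
From 16, the L positions reachable in one move are: 12, 10. Any move reaching one of these is winning.

Remove 4, leaving 12.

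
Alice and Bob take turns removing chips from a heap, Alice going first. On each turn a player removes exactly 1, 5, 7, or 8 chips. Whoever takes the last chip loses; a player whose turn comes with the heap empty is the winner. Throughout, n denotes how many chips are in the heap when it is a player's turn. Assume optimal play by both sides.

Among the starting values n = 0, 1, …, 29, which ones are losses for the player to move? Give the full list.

1, 3, 5, 7, 16, 18, 20, 22

Label each position W (a win for the player to move) or L (a loss). A position with no legal move is W; any other position is W exactly when some move reaches an L, and L when every move reaches a W.
n=0: no move; the opponent has just taken the last chip and therefore loses → W
n=1: →0(W) only, which is W, so L
n=2: →1(L), so W
n=3: →2(W) only, which is W, so L
n=4: →3(L), so W
n=5: →4(W), 0(W) — all W, so L
n=6: →5(L), so W
n=7: →6(W), 2(W), 0(W) — all W, so L
n=8: →7(L), so W
n=9: →1(L), so W
n=10: →5(L), so W
n=11: →3(L), so W
n=12: →7(L), so W
n=13: →5(L), so W
n=14: →7(L), so W
n=15: →7(L), so W
n=16: →15(W), 11(W), 9(W), 8(W) — all W, so L
n=17: →16(L), so W
n=18: →17(W), 13(W), 11(W), 10(W) — all W, so L
n=19: →18(L), so W
n=20: →19(W), 15(W), 13(W), 12(W) — all W, so L
n=21: →20(L), so W
n=22: →21(W), 17(W), 15(W), 14(W) — all W, so L
n=23: →22(L), so W
n=24: →16(L), so W
n=25: →20(L), so W
n=26: →18(L), so W
n=27: →22(L), so W
n=28: →20(L), so W
n=29: →22(L), so W
Reading off the rows marked L gives the requested list; there are 8 such values of n.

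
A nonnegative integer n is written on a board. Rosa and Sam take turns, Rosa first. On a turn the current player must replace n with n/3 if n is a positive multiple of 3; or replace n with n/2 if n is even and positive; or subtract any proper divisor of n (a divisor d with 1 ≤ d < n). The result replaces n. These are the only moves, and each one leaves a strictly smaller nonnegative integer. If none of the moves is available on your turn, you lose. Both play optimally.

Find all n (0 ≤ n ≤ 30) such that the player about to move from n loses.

0, 1, 4, 7, 9, 11, 13, 15, 17, 19, 23, 25, 28

Work bottom-up. With no move the player to move loses. Otherwise the position is W if at least one move leads to an L position for the opponent, and L if every move leads to a W.
n=0: no move → L
n=1: no move → L
n=2: W (go to 1, an L position)
n=3: W (go to 1, an L position)
n=4: L (options 2(W), 3(W) are all W)
n=5: W (go to 4, an L position)
n=6: W (go to 4, an L position)
n=7: L (sole option 6(W) is W)
n=8: W (go to 4, an L position)
n=9: L (options 3(W), 6(W), 8(W) are all W)
n=10: W (go to 9, an L position)
n=11: L (sole option 10(W) is W)
n=12: W (go to 4, an L position)
n=13: L (sole option 12(W) is W)
n=14: W (go to 7, an L position)
n=15: L (options 5(W), 10(W), 12(W), 14(W) are all W)
n=16: W (go to 15, an L position)
n=17: L (sole option 16(W) is W)
n=18: W (go to 9, an L position)
n=19: L (sole option 18(W) is W)
n=20: W (go to 15, an L position)
n=21: W (go to 7, an L position)
n=22: W (go to 11, an L position)
n=23: L (sole option 22(W) is W)
n=24: W (go to 23, an L position)
n=25: L (options 20(W), 24(W) are all W)
n=26: W (go to 13, an L position)
n=27: W (go to 9, an L position)
n=28: L (options 14(W), 21(W), 24(W), 26(W), 27(W) are all W)
n=29: W (go to 28, an L position)
n=30: W (go to 15, an L position)
The losing starting values of n are exactly the entries labelled L in this table (13 of them).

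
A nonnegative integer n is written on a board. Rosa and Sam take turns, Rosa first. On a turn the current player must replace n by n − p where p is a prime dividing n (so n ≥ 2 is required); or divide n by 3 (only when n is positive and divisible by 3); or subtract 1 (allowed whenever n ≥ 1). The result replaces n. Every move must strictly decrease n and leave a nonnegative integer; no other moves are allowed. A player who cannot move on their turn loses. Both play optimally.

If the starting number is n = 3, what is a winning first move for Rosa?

Use the standard recursion: the mover loses at a terminal position; elsewhere, the mover wins exactly when some move hands the opponent an L position.
n=0: no move → L
n=1: reaches L-position 0 → W
n=2: reaches L-position 0 → W
n=3: reaches L-position 0 → W
From 3, the L positions reachable in one move are: 0.

Move to 0.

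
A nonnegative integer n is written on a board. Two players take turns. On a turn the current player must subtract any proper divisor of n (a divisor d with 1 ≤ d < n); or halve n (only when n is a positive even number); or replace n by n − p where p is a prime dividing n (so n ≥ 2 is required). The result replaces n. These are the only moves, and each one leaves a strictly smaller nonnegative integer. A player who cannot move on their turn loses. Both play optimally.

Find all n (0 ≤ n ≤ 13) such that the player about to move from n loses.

Build the W/L table. Terminal = L. A non-terminal position is W if it has a move to some L; otherwise it is L.
n=0: no move → L
n=1: no move → L
n=2: reaches L-position 0 → W
n=3: reaches L-position 0 → W
n=4: only reaches 2(W), 3(W), all W → L
n=5: reaches L-position 0 → W
n=6: reaches L-position 4 → W
n=7: reaches L-position 0 → W
n=8: reaches L-position 4 → W
n=9: only reaches 6(W), 8(W), all W → L
n=10: reaches L-position 9 → W
n=11: reaches L-position 0 → W
n=12: reaches L-position 9 → W
n=13: reaches L-position 0 → W
Reading off the rows marked L gives the requested list; there are 4 such values of n.

0, 1, 4, 9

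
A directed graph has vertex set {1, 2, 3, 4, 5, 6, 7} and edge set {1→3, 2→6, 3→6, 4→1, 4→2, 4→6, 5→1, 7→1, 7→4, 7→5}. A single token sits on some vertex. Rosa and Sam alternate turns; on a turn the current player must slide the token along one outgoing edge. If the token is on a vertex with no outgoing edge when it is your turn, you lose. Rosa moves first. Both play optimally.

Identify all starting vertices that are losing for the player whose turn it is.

1, 6

Build the W/L table. Terminal = L. A non-terminal position is W if it has a move to some L; otherwise it is L.
Every edge goes from a vertex to one that appears earlier in the order 6, 3, 2, 1, 4, 5, 7, so processing vertices in that order labels each vertex after all of its successors.
6: no outgoing edge → L
3: →6(L), so W
2: →6(L), so W
1: →3(W) only, which is W, so L
4: →1(L), so W
5: →1(L), so W
7: →1(L), so W
Reading off the rows marked L gives the requested list; there are 2 such vertices.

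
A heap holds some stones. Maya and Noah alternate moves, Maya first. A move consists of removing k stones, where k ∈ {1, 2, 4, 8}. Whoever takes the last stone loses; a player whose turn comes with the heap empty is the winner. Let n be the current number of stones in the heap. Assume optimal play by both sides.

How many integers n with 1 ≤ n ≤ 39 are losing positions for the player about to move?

13

Use the standard recursion: the mover wins at a terminal position; elsewhere, the mover wins exactly when some move hands the opponent an L position.
n=0: no move; the opponent has just taken the last stone and therefore loses → W
n=1: only reaches 0(W), which is W → L
n=2: reaches L-position 1 → W
n=3: reaches L-position 1 → W
n=4: only reaches 3(W), 2(W), 0(W), all W → L
n=5: reaches L-position 4 → W
n=6: reaches L-position 4 → W
n=7: only reaches 6(W), 5(W), 3(W), all W → L
n=8: reaches L-position 7 → W
n=9: reaches L-position 7 → W
n=10: only reaches 9(W), 8(W), 6(W), 2(W), all W → L
n=11: reaches L-position 10 → W
n=12: reaches L-position 10 → W
n=13: only reaches 12(W), 11(W), 9(W), 5(W), all W → L
n=14: reaches L-position 13 → W
n=15: reaches L-position 13 → W
n=16: only reaches 15(W), 14(W), 12(W), 8(W), all W → L
n=17: reaches L-position 16 → W
n=18: reaches L-position 16 → W
n=19: only reaches 18(W), 17(W), 15(W), 11(W), all W → L
n=20: reaches L-position 19 → W
n=21: reaches L-position 19 → W
n=22: only reaches 21(W), 20(W), 18(W), 14(W), all W → L
n=23: reaches L-position 22 → W
n=24: reaches L-position 22 → W
n=25: only reaches 24(W), 23(W), 21(W), 17(W), all W → L
n=26: reaches L-position 25 → W
n=27: reaches L-position 25 → W
n=28: only reaches 27(W), 26(W), 24(W), 20(W), all W → L
n=29: reaches L-position 28 → W
n=30: reaches L-position 28 → W
n=31: only reaches 30(W), 29(W), 27(W), 23(W), all W → L
n=32: reaches L-position 31 → W
n=33: reaches L-position 31 → W
n=34: only reaches 33(W), 32(W), 30(W), 26(W), all W → L
n=35: reaches L-position 34 → W
n=36: reaches L-position 34 → W
n=37: only reaches 36(W), 35(W), 33(W), 29(W), all W → L
n=38: reaches L-position 37 → W
n=39: reaches L-position 37 → W
L entries with 1 ≤ n ≤ 39 (the range starts at n=1): n = 1, 4, 7, 10, 13, 16, 19, 22, 25, 28, 31, 34, 37; that makes 13.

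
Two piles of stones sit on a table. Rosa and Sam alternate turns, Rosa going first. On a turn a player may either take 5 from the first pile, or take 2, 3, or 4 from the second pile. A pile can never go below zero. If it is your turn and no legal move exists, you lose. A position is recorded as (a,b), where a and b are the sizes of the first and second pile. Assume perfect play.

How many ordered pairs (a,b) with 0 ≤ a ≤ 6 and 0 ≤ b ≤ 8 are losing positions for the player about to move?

26

Build the W/L table. Terminal = L. A non-terminal position is W if it has a move to some L; otherwise it is L.
Every move lowers a or b (never raises either), so fill the grid row by row in increasing a, and left to right within a row: each cell's successors are then already labelled.
      b=0  b=1  b=2  b=3  b=4  b=5  b=6  b=7  b=8
a=0:    L    L    W    W    W    W    L    L    W
a=1:    L    L    W    W    W    W    L    L    W
a=2:    L    L    W    W    W    W    L    L    W
a=3:    L    L    W    W    W    W    L    L    W
a=4:    L    L    W    W    W    W    L    L    W
a=5:    W    W    L    L    W    W    W    W    L
a=6:    W    W    L    L    W    W    W    W    L
Cells with no legal move (terminal, hence L): (0,0), (0,1), (1,0), (1,1), (2,0), (2,1), (3,0), (3,1), (4,0), (4,1).
The remaining L cells, each justified by listing all of its moves:
(0,6): L (options (0,4)(W), (0,3)(W), (0,2)(W) are all W)
(0,7): L (options (0,5)(W), (0,4)(W), (0,3)(W) are all W)
(1,6): L (options (1,4)(W), (1,3)(W), (1,2)(W) are all W)
(1,7): L (options (1,5)(W), (1,4)(W), (1,3)(W) are all W)
(2,6): L (options (2,4)(W), (2,3)(W), (2,2)(W) are all W)
(2,7): L (options (2,5)(W), (2,4)(W), (2,3)(W) are all W)
(3,6): L (options (3,4)(W), (3,3)(W), (3,2)(W) are all W)
(3,7): L (options (3,5)(W), (3,4)(W), (3,3)(W) are all W)
(4,6): L (options (4,4)(W), (4,3)(W), (4,2)(W) are all W)
(4,7): L (options (4,5)(W), (4,4)(W), (4,3)(W) are all W)
(5,2): L (options (0,2)(W), (5,0)(W) are all W)
(5,3): L (options (0,3)(W), (5,1)(W), (5,0)(W) are all W)
(5,8): L (options (0,8)(W), (5,6)(W), (5,5)(W), (5,4)(W) are all W)
(6,2): L (options (1,2)(W), (6,0)(W) are all W)
(6,3): L (options (1,3)(W), (6,1)(W), (6,0)(W) are all W)
(6,8): L (options (1,8)(W), (6,6)(W), (6,5)(W), (6,4)(W) are all W)
Every other cell has at least one move into one of the L cells above, so it is W.
L cells per row: a=0: 4, a=1: 4, a=2: 4, a=3: 4, a=4: 4, a=5: 3, a=6: 3; total 26.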